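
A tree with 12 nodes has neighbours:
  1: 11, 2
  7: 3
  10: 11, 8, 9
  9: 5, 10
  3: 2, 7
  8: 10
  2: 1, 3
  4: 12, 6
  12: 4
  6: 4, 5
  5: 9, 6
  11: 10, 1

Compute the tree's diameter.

10

A longest path is 7 - 3 - 2 - 1 - 11 - 10 - 9 - 5 - 6 - 4 - 12, with 10 edges.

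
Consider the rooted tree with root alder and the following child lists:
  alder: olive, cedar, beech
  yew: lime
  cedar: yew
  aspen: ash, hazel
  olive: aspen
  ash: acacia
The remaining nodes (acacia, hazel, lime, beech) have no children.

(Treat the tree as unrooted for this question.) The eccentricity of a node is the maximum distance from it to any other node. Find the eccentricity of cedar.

Distances from cedar peak at 5, attained at acacia.
cedar-alder-olive-aspen-ash-acacia

5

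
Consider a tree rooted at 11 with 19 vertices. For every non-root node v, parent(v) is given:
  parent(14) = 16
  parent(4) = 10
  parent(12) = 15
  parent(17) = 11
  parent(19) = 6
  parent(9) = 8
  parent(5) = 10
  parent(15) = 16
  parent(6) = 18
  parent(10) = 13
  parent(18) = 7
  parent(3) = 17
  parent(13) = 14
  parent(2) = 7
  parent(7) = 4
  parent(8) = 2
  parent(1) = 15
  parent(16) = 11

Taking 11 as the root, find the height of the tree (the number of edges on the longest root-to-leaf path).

A deepest node is 9, reached by 11 → 16 → 14 → 13 → 10 → 4 → 7 → 2 → 8 → 9.
That path has 9 edges, so the height is 9.

9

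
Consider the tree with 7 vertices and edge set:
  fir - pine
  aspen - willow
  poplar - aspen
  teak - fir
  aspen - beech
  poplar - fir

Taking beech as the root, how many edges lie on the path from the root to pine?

Path from beech to pine: beech → aspen → poplar → fir → pine, which has 4 edges.

4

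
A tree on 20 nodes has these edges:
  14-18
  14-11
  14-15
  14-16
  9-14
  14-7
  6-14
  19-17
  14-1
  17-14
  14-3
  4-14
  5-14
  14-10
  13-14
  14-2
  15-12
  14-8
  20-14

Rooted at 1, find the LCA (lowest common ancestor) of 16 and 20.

14

16's ancestor chain is 16, 14, 1 and 20's is 20, 14, 1; they first meet at 14.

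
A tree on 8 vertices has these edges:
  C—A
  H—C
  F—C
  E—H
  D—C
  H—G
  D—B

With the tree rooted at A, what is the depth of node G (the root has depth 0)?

Path from A to G: A–C–H–G, which has 3 edges.

3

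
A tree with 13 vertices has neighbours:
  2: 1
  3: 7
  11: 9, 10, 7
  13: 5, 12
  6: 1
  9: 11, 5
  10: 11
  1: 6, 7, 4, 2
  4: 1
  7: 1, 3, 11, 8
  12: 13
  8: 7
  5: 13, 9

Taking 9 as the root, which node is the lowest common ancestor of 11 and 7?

11's ancestor chain is 11, 9 and 7's is 7, 11, 9; they first meet at 11.

11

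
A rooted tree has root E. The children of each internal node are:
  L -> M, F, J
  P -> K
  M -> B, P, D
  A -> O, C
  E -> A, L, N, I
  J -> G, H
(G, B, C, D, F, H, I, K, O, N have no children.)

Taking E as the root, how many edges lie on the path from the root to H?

E – L – J – H — 3 edges.

3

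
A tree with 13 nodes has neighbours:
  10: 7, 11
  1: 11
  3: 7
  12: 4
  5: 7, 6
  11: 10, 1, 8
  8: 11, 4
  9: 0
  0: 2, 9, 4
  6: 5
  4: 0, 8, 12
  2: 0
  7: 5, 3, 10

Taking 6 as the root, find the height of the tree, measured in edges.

8

2 sits deepest: 6 – 5 – 7 – 10 – 11 – 8 – 4 – 0 – 2 — 8 edges from the root.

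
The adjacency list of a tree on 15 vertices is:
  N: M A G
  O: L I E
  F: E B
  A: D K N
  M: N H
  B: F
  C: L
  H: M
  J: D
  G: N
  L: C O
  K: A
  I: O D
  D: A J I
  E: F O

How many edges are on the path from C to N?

6

The path is C–L–O–I–D–A–N, which has 6 edges.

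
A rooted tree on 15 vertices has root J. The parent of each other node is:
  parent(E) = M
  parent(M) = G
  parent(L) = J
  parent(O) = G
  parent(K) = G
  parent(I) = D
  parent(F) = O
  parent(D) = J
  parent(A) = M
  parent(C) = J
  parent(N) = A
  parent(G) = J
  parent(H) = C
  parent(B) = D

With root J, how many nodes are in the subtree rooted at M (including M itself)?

The subtree rooted at M contains: M, A, E, N — 4 nodes.

4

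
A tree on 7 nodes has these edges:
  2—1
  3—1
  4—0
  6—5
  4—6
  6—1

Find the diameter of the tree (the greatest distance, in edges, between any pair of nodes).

4

A longest path is 0–4–6–1–3, with 4 edges.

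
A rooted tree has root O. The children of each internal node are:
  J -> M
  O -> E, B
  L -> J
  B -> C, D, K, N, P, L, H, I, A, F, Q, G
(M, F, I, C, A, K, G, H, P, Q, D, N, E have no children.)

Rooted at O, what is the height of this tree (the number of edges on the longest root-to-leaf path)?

4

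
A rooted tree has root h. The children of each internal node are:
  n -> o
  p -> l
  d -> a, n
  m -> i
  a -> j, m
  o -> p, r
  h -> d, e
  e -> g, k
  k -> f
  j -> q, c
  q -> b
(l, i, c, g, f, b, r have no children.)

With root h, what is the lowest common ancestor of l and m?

d

Path l→root: l p o n d h; path m→root: m a d h.
First common node: d.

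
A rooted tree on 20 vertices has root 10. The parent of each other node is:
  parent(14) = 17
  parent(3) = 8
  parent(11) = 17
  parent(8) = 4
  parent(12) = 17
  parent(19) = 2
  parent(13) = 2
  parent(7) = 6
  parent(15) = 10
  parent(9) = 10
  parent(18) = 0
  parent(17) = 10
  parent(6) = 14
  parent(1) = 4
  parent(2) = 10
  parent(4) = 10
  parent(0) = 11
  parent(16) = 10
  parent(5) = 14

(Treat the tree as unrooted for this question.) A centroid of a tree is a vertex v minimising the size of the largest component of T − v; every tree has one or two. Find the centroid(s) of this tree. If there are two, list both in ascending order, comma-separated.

10

Removing 10 splits the tree into components of sizes 9, 4, 3, 1, 1, 1; the largest is 9 ≤ ⌊20/2⌋ = 10.
No neighbour of 10 does as well, so 10 is the unique centroid.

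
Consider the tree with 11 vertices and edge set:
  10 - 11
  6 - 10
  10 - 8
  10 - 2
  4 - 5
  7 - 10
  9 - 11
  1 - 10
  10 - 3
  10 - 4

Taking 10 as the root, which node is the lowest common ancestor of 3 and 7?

3's ancestor chain is 3, 10 and 7's is 7, 10; they first meet at 10.

10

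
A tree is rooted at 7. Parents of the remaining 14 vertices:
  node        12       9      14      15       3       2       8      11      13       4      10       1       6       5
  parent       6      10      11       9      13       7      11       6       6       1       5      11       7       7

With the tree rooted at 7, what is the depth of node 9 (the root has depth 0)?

Climbing from 9 to the root: 9–10–5–7. That's 3 steps.

3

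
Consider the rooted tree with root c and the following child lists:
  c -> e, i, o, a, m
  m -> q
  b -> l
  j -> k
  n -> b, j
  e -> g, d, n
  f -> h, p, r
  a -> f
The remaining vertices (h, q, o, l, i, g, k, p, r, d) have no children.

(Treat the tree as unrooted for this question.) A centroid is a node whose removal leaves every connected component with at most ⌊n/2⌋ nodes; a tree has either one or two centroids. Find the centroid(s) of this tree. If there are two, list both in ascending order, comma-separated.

If c is removed the pieces have sizes 8, 5, 2, 1, 1, all ≤ ⌊18/2⌋ = 9.
Every other node leaves some component of size > 9, so the centroid is unique.

c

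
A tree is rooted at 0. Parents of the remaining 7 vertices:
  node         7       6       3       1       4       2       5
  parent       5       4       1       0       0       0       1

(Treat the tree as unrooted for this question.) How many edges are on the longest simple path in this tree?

5

A longest path is 7–5–1–0–4–6, with 5 edges.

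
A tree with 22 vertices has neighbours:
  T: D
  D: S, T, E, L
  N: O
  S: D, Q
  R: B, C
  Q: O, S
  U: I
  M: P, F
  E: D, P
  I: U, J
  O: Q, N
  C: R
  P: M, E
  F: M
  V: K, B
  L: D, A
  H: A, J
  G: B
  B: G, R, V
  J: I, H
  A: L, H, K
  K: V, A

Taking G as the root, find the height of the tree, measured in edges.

10

N sits deepest: G – B – V – K – A – L – D – S – Q – O – N — 10 edges from the root.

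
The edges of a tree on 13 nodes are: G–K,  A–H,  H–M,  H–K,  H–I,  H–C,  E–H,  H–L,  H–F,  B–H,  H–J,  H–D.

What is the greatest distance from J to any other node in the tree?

3

Distances from J peak at 3, attained at G.
J – H – K – G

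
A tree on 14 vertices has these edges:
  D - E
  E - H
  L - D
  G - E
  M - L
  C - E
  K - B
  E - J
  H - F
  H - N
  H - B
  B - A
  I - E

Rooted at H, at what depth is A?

2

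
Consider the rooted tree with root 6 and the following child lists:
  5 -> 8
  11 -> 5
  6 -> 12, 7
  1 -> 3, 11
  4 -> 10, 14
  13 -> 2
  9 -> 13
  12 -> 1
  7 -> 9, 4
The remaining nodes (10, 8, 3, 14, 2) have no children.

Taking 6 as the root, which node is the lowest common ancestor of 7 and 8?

6

Ancestors of 7 (toward the root): 7, 6.
Ancestors of 8: 8, 5, 11, 1, 12, 6.
The deepest node appearing in both lists is 6.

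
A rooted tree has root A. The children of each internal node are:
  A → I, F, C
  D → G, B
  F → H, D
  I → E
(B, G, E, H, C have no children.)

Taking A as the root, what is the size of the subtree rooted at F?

5

Descendants of F (including itself): F, D, H, G, B. That's 5.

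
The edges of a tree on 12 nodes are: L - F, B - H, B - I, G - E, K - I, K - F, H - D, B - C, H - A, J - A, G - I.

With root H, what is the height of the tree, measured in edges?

5

L sits deepest: H → B → I → K → F → L — 5 edges from the root.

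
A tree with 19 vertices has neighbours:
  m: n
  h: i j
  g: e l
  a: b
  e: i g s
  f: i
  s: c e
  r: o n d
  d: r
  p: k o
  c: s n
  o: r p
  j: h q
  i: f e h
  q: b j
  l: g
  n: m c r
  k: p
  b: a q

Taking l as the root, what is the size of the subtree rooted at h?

The subtree rooted at h contains: h, j, q, b, a — 5 nodes.

5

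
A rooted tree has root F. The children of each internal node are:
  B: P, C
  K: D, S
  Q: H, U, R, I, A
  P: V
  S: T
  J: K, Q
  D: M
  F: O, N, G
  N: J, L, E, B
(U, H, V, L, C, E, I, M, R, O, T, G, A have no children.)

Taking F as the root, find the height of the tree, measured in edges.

5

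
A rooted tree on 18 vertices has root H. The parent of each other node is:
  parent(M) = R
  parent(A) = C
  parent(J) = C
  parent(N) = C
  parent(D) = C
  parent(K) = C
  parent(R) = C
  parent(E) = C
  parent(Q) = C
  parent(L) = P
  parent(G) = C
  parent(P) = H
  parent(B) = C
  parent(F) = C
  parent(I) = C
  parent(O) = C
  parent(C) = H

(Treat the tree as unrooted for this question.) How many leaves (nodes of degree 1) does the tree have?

14

Exactly 14 nodes have a single neighbour: A, B, D, E, F, G, I, J, K, L, M, N, O, Q.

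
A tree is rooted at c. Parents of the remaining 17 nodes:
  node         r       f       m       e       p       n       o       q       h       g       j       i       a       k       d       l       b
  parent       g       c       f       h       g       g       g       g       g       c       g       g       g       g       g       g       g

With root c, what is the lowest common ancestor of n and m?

n's ancestor chain is n, g, c and m's is m, f, c; they first meet at c.

c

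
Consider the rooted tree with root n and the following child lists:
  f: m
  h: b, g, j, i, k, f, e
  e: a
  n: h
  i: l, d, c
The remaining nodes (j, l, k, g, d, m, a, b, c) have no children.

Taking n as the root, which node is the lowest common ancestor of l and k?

h

Ancestors of l (toward the root): l, i, h, n.
Ancestors of k: k, h, n.
The deepest node appearing in both lists is h.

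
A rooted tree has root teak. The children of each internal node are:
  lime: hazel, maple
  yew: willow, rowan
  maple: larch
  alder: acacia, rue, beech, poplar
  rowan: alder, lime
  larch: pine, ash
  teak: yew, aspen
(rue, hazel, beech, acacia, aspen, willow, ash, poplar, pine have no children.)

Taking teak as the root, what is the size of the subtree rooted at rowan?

12

The subtree rooted at rowan contains: rowan, lime, alder, maple, hazel, rue, poplar, acacia, beech, larch, ash, pine — 12 nodes.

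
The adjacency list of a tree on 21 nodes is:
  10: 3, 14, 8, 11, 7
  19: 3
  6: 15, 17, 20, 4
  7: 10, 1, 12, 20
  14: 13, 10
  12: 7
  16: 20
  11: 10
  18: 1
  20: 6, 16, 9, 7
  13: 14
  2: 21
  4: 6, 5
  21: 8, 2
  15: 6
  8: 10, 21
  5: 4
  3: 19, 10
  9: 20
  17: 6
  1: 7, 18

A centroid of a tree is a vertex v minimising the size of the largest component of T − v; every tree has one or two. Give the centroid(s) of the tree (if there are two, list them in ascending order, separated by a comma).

7

Removing 7 splits the tree into components of sizes 9, 8, 2, 1; the largest is 9 ≤ ⌊21/2⌋ = 10.
No neighbour of 7 does as well, so 7 is the unique centroid.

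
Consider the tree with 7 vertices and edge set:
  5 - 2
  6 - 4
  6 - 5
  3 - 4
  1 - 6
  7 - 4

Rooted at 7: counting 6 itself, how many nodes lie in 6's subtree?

4

The subtree rooted at 6 contains: 6, 5, 1, 2 — 4 nodes.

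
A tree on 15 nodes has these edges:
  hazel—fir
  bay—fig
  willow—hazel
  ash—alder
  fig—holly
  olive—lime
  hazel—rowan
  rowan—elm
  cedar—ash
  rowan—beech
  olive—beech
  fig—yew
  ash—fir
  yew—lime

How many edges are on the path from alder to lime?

Walking from alder: alder - ash - fir - hazel - rowan - beech - olive - lime. Length 7.

7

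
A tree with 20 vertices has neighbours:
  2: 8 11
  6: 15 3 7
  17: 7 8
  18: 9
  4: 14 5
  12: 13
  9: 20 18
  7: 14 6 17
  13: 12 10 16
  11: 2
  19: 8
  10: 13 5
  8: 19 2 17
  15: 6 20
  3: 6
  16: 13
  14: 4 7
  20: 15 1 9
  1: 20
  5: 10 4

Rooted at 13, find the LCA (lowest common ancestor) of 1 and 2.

1's ancestor chain is 1, 20, 15, 6, 7, 14, 4, 5, 10, 13 and 2's is 2, 8, 17, 7, 14, 4, 5, 10, 13; they first meet at 7.

7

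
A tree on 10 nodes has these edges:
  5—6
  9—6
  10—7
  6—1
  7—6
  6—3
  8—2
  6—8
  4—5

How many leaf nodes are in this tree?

6

Degree-1 nodes: 1, 2, 3, 4, 9, 10 — 6 of them.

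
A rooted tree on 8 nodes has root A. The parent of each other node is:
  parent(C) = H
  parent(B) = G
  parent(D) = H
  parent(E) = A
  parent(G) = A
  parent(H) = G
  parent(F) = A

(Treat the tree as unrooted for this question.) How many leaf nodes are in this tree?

5

The leaves are B, C, D, E, F.
That is 5 leaves.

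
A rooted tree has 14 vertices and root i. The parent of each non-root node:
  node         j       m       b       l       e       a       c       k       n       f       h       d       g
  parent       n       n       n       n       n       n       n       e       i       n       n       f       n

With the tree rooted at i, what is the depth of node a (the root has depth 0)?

2

i – n – a — 2 edges.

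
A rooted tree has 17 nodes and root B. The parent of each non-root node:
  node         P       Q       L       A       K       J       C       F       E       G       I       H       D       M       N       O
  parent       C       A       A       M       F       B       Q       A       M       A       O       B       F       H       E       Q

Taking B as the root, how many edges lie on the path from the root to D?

5

B–H–M–A–F–D — 5 edges.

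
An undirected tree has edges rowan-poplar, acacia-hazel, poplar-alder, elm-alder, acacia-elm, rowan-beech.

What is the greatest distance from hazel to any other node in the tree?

6

Distances from hazel peak at 6, attained at beech.
hazel – acacia – elm – alder – poplar – rowan – beech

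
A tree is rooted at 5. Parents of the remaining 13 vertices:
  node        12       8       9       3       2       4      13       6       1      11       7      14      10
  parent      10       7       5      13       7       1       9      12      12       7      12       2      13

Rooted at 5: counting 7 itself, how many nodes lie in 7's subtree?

5

7's subtree: {7, 11, 8, 2, 14}, size 5.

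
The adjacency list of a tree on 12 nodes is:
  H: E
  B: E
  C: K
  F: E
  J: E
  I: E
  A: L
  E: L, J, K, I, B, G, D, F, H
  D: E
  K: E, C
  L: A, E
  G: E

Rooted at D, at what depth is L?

Path from D to L: D–E–L, which has 2 edges.

2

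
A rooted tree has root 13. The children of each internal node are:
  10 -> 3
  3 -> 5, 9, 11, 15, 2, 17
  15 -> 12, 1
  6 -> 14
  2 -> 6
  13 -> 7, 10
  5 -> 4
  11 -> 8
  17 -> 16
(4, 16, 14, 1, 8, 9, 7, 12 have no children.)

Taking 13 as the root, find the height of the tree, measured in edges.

5

A deepest node is 14, reached by 13 → 10 → 3 → 2 → 6 → 14.
That path has 5 edges, so the height is 5.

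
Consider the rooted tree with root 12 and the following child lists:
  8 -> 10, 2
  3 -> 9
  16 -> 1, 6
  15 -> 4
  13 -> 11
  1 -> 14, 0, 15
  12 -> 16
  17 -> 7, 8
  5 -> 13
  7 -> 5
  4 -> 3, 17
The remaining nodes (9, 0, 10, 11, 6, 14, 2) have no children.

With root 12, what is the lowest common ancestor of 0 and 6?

16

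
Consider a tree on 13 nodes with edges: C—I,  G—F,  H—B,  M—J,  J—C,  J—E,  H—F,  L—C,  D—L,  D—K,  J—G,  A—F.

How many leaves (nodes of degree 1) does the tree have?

Exactly 6 nodes have a single neighbour: A, B, E, I, K, M.

6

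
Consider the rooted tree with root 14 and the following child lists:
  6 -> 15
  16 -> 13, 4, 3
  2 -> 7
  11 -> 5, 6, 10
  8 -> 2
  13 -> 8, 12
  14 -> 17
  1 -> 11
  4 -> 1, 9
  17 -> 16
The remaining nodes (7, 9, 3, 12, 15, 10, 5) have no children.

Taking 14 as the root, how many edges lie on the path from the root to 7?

14–17–16–13–8–2–7 — 6 edges.

6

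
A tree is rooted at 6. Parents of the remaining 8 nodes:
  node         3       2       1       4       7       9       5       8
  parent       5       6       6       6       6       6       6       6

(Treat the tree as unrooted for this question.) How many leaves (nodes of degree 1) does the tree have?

7

The leaves are 1, 2, 3, 4, 7, 8, 9.
That is 7 leaves.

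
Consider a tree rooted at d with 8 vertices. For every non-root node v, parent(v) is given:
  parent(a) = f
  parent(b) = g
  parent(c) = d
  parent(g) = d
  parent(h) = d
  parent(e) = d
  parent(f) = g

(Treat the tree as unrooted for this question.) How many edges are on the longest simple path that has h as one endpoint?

A farthest node from h is a.
The path h-d-g-f-a has 4 edges.

4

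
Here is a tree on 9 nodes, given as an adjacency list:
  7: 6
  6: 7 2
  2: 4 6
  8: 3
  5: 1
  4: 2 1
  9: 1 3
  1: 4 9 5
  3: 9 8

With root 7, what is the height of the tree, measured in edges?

7

8 sits deepest: 7–6–2–4–1–9–3–8 — 7 edges from the root.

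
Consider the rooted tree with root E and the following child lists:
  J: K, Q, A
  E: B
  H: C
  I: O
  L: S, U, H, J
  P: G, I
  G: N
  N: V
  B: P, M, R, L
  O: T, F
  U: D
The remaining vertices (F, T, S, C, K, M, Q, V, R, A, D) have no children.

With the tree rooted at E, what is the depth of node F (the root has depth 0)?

E–B–P–I–O–F — 5 edges.

5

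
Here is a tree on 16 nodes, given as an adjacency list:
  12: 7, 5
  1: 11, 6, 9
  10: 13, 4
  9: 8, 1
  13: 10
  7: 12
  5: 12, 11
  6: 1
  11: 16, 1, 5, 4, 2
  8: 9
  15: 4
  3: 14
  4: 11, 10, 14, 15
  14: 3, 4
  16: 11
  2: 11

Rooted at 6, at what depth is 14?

4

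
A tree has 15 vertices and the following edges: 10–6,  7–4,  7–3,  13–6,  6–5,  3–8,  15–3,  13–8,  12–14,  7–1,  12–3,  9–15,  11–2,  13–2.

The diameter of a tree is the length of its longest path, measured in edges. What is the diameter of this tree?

6

Starting from 10, a farthest node is 1 at distance 6.
One longest path: 10 - 6 - 13 - 8 - 3 - 7 - 1.
So the diameter is 6.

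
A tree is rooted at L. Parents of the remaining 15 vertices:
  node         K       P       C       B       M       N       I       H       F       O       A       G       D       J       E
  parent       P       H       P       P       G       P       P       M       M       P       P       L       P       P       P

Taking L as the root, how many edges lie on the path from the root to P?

Climbing from P to the root: P → H → M → G → L. That's 4 steps.

4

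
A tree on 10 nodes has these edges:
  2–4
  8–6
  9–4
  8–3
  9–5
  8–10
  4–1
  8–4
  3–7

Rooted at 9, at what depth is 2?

Climbing from 2 to the root: 2–4–9. That's 2 steps.

2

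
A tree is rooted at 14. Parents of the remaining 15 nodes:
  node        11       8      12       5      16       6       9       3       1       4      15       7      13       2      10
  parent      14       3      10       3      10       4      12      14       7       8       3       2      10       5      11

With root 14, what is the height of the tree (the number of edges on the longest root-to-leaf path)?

5

1 sits deepest: 14 – 3 – 5 – 2 – 7 – 1 — 5 edges from the root.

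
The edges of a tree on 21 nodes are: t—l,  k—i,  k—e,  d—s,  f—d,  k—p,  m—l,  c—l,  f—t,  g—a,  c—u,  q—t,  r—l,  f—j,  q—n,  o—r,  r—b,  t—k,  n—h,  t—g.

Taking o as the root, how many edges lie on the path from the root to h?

6

o – r – l – t – q – n – h — 6 edges.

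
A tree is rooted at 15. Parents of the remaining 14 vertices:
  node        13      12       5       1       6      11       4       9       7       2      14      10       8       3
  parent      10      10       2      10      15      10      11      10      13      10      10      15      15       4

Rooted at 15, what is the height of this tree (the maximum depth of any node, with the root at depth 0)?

4

3 sits deepest: 15 → 10 → 11 → 4 → 3 — 4 edges from the root.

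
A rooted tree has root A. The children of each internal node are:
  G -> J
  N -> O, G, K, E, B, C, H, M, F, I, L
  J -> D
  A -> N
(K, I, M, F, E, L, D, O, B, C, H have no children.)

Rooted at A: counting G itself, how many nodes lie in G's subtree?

3

The subtree rooted at G contains: G, J, D — 3 nodes.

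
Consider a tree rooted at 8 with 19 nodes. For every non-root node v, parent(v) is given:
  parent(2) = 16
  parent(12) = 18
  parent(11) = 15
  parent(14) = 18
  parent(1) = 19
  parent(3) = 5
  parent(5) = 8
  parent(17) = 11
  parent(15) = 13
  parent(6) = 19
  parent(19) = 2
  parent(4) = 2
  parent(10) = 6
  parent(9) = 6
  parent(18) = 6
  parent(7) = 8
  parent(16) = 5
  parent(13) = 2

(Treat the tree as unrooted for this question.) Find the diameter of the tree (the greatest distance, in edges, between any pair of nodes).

8

Starting from 14, a farthest node is 17 at distance 8.
One longest path: 14 – 18 – 6 – 19 – 2 – 13 – 15 – 11 – 17.
So the diameter is 8.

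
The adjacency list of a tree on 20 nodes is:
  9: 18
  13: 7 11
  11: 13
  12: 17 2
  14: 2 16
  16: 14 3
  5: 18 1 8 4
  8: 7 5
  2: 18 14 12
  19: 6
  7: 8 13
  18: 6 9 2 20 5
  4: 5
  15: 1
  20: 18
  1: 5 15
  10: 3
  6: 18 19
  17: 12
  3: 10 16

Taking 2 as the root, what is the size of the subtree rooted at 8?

4

Descendants of 8 (including itself): 8, 7, 13, 11. That's 4.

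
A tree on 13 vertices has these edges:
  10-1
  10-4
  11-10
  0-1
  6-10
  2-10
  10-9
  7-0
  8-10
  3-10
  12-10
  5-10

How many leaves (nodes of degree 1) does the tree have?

Degree-1 nodes: 2, 3, 4, 5, 6, 7, 8, 9, 11, 12 — 10 of them.

10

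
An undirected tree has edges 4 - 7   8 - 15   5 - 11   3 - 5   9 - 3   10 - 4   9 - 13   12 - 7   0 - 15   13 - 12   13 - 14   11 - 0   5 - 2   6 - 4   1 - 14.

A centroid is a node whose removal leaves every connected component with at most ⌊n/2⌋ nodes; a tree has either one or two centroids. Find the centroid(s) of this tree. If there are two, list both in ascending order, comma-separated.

9, 13

Delete 9: the remaining components have sizes 8, 7. Max 8 ≤ 8, so 9 is a centroid.
13 is adjacent to 9 and is also a centroid (the largest component after removing it is likewise 8).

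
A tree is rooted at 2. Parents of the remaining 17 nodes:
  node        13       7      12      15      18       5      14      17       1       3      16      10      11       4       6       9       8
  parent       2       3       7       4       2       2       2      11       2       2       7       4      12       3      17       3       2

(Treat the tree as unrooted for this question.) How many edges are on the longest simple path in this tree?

7

A longest path is 6 - 17 - 11 - 12 - 7 - 3 - 2 - 18, with 7 edges.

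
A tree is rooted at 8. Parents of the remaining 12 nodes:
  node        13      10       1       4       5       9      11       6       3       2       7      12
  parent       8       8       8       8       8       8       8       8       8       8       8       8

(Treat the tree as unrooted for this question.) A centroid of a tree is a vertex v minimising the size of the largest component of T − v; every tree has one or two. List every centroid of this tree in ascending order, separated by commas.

8

Delete 8: the remaining components have sizes 1, 1, 1, 1, 1, 1, 1, 1, 1, 1, 1, 1. Max 1 ≤ 6, so 8 is a centroid.
Every other node leaves some component of size > 6, so the centroid is unique.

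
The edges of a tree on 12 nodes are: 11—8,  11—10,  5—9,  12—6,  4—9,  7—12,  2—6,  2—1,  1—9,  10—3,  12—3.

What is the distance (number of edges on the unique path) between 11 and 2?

Walking from 11: 11 – 10 – 3 – 12 – 6 – 2. Length 5.

5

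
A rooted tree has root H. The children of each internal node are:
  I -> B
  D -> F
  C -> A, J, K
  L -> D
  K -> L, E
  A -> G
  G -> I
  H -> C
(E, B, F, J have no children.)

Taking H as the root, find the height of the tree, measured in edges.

B sits deepest: H → C → A → G → I → B — 5 edges from the root.

5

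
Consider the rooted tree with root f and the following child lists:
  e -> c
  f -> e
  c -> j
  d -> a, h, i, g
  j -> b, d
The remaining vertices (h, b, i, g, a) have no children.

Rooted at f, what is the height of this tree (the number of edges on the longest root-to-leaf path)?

The longest root-to-leaf path is f–e–c–j–d–h (5 edges).

5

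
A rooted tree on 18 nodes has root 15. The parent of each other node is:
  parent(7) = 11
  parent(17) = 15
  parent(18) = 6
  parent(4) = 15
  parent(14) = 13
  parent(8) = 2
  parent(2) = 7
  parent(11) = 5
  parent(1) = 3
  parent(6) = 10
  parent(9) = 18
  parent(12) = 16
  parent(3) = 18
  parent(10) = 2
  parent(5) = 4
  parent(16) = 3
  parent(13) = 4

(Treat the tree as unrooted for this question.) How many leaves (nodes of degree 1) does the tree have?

Degree-1 nodes: 1, 8, 9, 12, 14, 17 — 6 of them.

6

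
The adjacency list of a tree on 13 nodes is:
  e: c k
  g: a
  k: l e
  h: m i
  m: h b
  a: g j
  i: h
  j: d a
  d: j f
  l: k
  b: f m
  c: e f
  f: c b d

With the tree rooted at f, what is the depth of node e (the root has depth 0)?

2

Climbing from e to the root: e–c–f. That's 2 steps.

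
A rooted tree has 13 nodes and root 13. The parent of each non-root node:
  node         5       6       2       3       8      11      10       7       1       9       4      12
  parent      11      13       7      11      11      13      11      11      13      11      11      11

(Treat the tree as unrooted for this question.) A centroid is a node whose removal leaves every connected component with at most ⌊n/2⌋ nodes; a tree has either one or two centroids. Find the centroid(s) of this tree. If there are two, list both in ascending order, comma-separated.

11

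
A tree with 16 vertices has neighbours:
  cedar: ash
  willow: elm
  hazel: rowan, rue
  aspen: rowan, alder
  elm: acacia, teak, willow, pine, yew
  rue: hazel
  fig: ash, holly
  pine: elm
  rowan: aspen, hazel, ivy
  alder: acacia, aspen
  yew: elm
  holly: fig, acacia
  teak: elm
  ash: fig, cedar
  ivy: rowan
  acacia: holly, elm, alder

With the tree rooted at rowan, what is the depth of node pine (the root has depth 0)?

Climbing from pine to the root: pine → elm → acacia → alder → aspen → rowan. That's 5 steps.

5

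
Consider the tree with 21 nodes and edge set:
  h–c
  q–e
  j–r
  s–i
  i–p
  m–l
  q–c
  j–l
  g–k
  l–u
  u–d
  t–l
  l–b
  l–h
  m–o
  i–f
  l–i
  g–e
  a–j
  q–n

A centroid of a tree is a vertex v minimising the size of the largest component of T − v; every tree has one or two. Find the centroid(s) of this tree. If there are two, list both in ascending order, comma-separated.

If l is removed the pieces have sizes 7, 4, 3, 2, 2, 1, 1, all ≤ ⌊21/2⌋ = 10.
Every other node leaves some component of size > 10, so the centroid is unique.

l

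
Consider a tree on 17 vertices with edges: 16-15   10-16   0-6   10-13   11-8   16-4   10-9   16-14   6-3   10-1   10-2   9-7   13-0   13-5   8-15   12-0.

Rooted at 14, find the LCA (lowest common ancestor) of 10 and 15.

10's ancestor chain is 10, 16, 14 and 15's is 15, 16, 14; they first meet at 16.

16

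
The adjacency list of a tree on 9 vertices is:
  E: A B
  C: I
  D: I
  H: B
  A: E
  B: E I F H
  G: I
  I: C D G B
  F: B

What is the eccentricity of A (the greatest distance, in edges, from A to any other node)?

4

The node farthest from A is C (D, G also at distance 4), via A–E–B–I–C — 4 edges.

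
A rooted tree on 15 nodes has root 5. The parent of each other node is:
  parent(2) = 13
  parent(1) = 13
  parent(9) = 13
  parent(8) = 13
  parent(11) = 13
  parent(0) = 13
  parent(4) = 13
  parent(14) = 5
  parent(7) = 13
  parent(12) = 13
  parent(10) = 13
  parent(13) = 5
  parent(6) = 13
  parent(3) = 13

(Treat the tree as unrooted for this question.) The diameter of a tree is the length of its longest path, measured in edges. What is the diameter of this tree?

BFS from 14 reaches 7 last, at distance 3; BFS from 7 confirms no node is farther.
Path: 14 – 5 – 13 – 7.

3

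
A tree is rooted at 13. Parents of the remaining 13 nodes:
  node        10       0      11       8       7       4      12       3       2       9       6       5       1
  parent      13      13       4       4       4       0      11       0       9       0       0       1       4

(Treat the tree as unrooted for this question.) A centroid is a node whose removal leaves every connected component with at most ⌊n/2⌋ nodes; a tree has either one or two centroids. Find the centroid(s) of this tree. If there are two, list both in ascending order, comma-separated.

If 4 is removed the pieces have sizes 7, 2, 2, 1, 1, all ≤ ⌊14/2⌋ = 7.
Its neighbour 0 also leaves a largest component of size 7, so both are centroids.

0, 4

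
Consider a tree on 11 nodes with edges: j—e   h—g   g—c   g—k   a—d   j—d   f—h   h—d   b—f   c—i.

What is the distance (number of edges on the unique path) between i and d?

4

The path is i – c – g – h – d, which has 4 edges.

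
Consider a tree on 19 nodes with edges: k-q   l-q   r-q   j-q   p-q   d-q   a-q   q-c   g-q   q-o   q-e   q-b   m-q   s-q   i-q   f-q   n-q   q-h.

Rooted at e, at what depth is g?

2

Path from e to g: e → q → g, which has 2 edges.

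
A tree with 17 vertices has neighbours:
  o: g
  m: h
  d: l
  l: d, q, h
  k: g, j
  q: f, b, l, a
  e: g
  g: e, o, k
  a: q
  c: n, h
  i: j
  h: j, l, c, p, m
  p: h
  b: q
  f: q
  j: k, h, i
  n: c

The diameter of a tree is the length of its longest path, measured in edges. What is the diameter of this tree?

7

A longest path is a - q - l - h - j - k - g - e, with 7 edges.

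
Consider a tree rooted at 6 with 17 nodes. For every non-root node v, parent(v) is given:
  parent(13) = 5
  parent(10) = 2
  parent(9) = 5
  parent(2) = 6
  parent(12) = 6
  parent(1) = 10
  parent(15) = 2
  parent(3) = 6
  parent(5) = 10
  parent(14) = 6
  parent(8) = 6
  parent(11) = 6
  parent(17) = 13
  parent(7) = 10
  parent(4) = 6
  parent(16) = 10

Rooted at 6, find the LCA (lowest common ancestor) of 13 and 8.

Ancestors of 13 (toward the root): 13, 5, 10, 2, 6.
Ancestors of 8: 8, 6.
The deepest node appearing in both lists is 6.

6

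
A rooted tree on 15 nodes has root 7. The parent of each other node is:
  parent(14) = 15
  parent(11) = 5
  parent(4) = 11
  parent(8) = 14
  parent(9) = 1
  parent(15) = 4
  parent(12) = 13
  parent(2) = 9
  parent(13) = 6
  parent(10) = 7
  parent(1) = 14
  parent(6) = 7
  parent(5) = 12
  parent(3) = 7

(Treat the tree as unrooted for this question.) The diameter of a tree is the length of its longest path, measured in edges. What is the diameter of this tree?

BFS from 3 reaches 2 last, at distance 12; BFS from 2 confirms no node is farther.
Path: 3 – 7 – 6 – 13 – 12 – 5 – 11 – 4 – 15 – 14 – 1 – 9 – 2.

12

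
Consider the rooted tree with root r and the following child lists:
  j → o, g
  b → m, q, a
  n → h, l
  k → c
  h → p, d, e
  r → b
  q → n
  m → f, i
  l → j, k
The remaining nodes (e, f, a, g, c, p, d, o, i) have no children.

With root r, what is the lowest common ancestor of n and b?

Ancestors of n (toward the root): n, q, b, r.
Ancestors of b: b, r.
The deepest node appearing in both lists is b.

b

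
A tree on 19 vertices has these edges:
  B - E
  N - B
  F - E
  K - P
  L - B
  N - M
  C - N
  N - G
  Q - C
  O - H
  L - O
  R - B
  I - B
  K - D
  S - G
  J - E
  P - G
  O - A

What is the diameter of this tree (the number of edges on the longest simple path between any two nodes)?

A longest path is D–K–P–G–N–B–L–O–H, with 8 edges.

8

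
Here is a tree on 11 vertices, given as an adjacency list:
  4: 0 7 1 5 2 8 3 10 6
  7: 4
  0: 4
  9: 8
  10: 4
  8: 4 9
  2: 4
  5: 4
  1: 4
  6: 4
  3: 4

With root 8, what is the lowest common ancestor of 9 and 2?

Path 9→root: 9 8; path 2→root: 2 4 8.
First common node: 8.

8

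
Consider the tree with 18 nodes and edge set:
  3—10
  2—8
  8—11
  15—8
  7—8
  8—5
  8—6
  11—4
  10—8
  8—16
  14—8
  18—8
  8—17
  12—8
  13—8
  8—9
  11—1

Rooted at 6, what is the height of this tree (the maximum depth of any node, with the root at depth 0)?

3

The longest root-to-leaf path is 6 → 8 → 11 → 4 (3 edges).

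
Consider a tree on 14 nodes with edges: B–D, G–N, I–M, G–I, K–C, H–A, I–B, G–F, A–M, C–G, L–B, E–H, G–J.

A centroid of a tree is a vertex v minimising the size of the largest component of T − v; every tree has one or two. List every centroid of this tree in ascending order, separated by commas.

Delete I: the remaining components have sizes 6, 4, 3. Max 6 ≤ 7, so I is a centroid.
No neighbour of I does as well, so I is the unique centroid.

I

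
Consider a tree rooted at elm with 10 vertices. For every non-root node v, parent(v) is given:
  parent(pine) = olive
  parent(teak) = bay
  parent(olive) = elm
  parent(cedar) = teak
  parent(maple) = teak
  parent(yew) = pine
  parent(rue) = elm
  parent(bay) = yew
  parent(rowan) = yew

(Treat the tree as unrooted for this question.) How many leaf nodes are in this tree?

4

Exactly 4 nodes have a single neighbour: cedar, maple, rowan, rue.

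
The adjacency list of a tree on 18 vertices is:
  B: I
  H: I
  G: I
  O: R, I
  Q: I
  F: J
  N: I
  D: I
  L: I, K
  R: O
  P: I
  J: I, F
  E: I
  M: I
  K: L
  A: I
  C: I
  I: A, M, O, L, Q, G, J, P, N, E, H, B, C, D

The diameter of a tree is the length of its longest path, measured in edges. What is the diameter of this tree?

4

A longest path is F – J – I – L – K, with 4 edges.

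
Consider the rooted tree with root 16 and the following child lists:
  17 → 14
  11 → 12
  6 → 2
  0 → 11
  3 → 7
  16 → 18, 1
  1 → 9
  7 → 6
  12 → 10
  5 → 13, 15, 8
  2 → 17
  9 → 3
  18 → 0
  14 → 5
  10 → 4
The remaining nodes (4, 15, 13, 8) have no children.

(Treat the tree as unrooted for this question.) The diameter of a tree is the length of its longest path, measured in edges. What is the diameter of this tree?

BFS from 4 reaches 15 last, at distance 16; BFS from 15 confirms no node is farther.
Path: 4-10-12-11-0-18-16-1-9-3-7-6-2-17-14-5-15.

16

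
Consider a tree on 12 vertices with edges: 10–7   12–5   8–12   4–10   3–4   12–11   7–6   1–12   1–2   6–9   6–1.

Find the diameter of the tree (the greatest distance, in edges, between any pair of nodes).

A longest path is 11 - 12 - 1 - 6 - 7 - 10 - 4 - 3, with 7 edges.

7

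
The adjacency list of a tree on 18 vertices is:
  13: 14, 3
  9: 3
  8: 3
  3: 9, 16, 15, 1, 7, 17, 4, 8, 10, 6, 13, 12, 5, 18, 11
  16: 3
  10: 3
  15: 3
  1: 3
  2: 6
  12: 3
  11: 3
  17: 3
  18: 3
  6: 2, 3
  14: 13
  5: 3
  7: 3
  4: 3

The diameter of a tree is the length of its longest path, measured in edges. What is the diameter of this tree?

4

BFS from 14 reaches 2 last, at distance 4; BFS from 2 confirms no node is farther.
Path: 14 - 13 - 3 - 6 - 2.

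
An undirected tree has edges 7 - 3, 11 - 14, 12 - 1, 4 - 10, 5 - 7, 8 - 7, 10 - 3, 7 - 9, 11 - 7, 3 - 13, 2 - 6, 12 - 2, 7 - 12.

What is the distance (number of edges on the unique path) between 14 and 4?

The path is 14–11–7–3–10–4, which has 5 edges.

5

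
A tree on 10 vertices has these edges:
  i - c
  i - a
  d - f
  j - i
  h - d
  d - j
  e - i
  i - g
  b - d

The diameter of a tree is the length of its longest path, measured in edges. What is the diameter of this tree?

Starting from c, a farthest node is f at distance 4.
One longest path: c-i-j-d-f.
So the diameter is 4.

4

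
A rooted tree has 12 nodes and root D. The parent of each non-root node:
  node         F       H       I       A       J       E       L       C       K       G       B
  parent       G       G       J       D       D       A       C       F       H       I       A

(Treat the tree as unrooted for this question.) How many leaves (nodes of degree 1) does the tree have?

Degree-1 nodes: B, E, K, L — 4 of them.

4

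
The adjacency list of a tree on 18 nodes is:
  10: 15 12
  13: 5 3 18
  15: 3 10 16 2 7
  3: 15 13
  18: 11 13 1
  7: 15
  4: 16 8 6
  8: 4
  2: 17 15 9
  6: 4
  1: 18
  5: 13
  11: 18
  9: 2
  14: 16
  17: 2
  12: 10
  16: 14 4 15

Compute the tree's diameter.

7

BFS from 1 reaches 6 last, at distance 7; BFS from 6 confirms no node is farther.
Path: 1-18-13-3-15-16-4-6.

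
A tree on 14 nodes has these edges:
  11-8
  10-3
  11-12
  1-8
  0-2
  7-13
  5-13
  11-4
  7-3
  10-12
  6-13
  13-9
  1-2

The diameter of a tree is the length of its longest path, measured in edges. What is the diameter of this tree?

10

Starting from 0, a farthest node is 5 at distance 10.
One longest path: 0-2-1-8-11-12-10-3-7-13-5.
So the diameter is 10.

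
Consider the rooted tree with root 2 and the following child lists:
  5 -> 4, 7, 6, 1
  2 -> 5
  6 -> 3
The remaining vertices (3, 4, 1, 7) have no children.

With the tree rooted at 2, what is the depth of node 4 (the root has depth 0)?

Climbing from 4 to the root: 4–5–2. That's 2 steps.

2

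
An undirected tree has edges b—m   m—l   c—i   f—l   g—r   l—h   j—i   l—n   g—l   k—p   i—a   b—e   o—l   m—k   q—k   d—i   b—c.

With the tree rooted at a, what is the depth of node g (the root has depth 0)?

6

Climbing from g to the root: g – l – m – b – c – i – a. That's 6 steps.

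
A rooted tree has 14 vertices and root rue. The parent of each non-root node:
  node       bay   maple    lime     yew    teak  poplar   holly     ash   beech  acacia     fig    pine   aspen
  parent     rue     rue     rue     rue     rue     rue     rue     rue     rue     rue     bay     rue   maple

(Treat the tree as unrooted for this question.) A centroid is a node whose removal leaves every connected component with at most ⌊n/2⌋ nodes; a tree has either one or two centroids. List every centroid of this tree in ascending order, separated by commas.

rue

Delete rue: the remaining components have sizes 2, 2, 1, 1, 1, 1, 1, 1, 1, 1, 1. Max 2 ≤ 7, so rue is a centroid.
No neighbour of rue does as well, so rue is the unique centroid.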